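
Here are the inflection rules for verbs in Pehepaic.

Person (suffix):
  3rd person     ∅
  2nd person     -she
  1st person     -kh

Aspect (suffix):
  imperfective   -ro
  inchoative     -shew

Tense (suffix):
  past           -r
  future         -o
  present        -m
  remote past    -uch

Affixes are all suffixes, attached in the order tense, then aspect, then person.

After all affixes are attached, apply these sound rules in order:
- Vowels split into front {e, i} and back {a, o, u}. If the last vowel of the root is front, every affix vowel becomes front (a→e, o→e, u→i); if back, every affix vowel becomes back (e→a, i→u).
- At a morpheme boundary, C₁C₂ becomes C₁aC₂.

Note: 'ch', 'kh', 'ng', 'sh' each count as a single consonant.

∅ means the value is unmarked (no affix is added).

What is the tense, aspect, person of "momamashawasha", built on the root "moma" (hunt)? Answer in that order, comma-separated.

Segment: moma-m-shew-she.
tense: -m → present.
aspect: -shew → inchoative.
person: -she → 2nd person.

present, inchoative, 2nd person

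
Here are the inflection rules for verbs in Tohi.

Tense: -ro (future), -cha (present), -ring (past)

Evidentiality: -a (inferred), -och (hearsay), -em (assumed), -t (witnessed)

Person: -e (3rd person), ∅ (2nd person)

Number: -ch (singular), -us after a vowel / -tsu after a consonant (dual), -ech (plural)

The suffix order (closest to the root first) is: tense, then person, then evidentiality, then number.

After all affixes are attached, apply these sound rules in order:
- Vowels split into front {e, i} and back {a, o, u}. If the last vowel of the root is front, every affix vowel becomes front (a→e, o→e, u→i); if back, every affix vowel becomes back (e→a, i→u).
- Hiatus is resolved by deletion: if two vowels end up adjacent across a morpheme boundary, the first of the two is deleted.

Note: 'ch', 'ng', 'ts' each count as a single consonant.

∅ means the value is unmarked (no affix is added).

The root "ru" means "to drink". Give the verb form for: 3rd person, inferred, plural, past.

rurungach

Attach tense past -ring → ruring.
Attach person 3rd person -e → ruringe.
Attach evidentiality inferred -a → ruringea.
Attach number plural -ech → ruringeaech.
Apply vowel harmony: ruringeaech → rurungaaach.
Apply vowel deletion: rurungaaach → rurungach.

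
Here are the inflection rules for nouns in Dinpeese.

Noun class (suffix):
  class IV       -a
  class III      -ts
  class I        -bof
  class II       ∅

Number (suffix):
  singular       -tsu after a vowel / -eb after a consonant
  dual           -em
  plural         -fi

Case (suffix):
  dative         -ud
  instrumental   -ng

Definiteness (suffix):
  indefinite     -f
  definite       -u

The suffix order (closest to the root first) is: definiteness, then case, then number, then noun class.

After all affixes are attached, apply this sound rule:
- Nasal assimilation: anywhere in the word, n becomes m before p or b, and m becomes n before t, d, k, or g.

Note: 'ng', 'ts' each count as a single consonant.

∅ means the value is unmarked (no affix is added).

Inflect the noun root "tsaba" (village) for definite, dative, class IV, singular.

Attach definiteness definite -u → tsabau.
Attach case dative -ud → tsabauud.
Attach number singular -eb (after consonant 'd') → tsabauudeb.
Attach noun class class IV -a → tsabauudeba.
Nasal assimilation: no change.

tsabauudeba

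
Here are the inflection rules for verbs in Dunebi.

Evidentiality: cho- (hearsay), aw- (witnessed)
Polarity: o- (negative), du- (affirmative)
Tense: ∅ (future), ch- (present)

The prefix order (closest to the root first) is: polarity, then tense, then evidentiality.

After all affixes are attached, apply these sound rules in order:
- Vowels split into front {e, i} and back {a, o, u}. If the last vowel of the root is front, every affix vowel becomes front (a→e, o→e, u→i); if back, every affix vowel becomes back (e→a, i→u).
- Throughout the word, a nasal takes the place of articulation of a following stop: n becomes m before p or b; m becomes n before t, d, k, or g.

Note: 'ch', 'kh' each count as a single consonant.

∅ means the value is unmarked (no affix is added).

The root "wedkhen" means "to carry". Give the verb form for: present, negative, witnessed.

ewchewedkhen

Attach polarity negative o- → owedkhen.
Attach tense present ch- → chowedkhen.
Attach evidentiality witnessed aw- → awchowedkhen.
Apply vowel harmony: awchowedkhen → ewchewedkhen.
Nasal assimilation: no change.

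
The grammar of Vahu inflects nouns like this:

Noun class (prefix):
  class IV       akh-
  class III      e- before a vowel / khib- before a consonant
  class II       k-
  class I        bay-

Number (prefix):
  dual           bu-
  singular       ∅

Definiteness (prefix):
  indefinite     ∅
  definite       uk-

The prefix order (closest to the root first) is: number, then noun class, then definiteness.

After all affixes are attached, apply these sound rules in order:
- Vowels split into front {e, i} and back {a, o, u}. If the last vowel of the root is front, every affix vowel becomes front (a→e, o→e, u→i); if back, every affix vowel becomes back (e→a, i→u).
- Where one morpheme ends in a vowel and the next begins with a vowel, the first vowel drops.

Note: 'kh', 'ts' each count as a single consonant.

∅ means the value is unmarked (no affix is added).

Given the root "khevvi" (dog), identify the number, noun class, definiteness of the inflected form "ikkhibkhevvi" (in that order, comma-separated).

singular, class III, definite

Segment: uk-khib-khevvi.
number: ∅ → singular.
noun class: e/khib- → class III.
definiteness: uk- → definite.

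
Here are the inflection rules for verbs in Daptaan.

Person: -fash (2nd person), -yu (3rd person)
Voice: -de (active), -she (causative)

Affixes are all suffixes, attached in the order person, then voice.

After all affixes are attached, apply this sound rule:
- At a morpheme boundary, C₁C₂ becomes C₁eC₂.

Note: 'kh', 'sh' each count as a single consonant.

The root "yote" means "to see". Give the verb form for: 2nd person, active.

yotefashede

Attach person 2nd person -fash → yotefash.
Attach voice active -de → yotefashde.
Apply epenthesis: yotefashde → yotefashede.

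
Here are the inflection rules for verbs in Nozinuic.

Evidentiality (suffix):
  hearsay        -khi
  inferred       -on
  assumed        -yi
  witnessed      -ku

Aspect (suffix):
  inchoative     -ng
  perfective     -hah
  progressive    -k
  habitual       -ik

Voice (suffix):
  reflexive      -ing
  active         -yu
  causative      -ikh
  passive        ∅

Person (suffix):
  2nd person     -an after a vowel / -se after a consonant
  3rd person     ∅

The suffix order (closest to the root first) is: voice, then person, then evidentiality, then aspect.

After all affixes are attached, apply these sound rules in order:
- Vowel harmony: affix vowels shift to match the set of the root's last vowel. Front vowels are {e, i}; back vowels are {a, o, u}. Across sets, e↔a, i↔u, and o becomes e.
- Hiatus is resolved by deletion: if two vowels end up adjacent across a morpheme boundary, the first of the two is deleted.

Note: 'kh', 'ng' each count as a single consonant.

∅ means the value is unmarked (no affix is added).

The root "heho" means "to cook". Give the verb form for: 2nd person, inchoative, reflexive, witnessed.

hehungsakung

Attach voice reflexive -ing → hehoing.
Attach person 2nd person -se (after consonant 'ng') → hehoingse.
Attach evidentiality witnessed -ku → hehoingseku.
Attach aspect inchoative -ng → hehoingsekung.
Apply vowel harmony: hehoingsekung → hehoungsakung.
Apply vowel deletion: hehoungsakung → hehungsakung.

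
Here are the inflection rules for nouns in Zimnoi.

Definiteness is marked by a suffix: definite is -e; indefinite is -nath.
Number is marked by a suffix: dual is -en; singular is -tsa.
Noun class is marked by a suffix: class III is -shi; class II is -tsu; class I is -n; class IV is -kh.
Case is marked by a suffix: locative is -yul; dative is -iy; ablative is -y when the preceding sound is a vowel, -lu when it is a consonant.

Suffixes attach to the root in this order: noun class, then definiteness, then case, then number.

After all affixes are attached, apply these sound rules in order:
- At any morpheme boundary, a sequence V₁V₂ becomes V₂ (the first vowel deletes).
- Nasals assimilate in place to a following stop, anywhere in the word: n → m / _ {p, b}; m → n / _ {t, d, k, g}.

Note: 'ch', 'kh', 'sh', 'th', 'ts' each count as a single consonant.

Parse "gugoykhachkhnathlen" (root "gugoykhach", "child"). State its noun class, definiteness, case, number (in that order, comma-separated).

class IV, indefinite, ablative, dual

Segment: gugoykhach-kh-nath-lu-en.
noun class: -kh → class IV.
definiteness: -nath → indefinite.
case: -y/lu → ablative.
number: -en → dual.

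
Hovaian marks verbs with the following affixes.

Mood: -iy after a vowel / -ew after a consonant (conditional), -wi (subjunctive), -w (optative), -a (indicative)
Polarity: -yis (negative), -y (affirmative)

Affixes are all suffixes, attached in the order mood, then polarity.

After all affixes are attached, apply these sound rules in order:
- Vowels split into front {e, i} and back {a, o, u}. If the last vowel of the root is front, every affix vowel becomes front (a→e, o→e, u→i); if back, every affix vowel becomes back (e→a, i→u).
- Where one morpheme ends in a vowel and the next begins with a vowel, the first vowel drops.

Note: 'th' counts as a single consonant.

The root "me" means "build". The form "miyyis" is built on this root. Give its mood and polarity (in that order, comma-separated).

Segment: me-iy-yis.
mood: -iy/ew → conditional.
polarity: -yis → negative.

conditional, negative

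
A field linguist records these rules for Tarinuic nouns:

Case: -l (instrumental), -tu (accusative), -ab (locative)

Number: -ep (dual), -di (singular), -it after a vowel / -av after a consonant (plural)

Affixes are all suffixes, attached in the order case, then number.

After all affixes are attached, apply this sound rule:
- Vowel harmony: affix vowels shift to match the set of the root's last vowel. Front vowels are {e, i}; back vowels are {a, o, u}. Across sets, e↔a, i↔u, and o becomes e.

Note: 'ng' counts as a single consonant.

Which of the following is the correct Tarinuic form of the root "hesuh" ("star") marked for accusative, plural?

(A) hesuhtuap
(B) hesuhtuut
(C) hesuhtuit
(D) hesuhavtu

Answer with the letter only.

B

Attach case accusative -tu → hesuhtu.
Attach number plural -it (after vowel 'u') → hesuhtuit.
Apply vowel harmony: hesuhtuit → hesuhtuut.
So the correct form is hesuhtuut, option (B).
(D) hesuhavtu is wrong: it has the affixes in the wrong order.
(A) hesuhtuap is wrong: it uses dual instead of plural for number.
(C) hesuhtuit is wrong: it fails to apply the sound rule(s).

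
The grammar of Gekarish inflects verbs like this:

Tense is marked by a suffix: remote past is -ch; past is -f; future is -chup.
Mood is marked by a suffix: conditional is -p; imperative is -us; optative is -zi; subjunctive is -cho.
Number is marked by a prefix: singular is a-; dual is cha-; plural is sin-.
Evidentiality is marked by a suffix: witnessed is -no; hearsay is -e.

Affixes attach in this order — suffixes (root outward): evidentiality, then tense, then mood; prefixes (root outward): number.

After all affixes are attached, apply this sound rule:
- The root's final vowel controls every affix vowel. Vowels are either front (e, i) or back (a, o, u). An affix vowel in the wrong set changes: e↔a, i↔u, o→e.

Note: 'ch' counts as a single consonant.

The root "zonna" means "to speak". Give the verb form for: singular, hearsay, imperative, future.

azonnaachupus

Attach evidentiality hearsay -e → zonnae.
Attach tense future -chup → zonnaechup.
Attach mood imperative -us → zonnaechupus.
Attach number singular a- → azonnaechupus.
Apply vowel harmony: azonnaechupus → azonnaachupus.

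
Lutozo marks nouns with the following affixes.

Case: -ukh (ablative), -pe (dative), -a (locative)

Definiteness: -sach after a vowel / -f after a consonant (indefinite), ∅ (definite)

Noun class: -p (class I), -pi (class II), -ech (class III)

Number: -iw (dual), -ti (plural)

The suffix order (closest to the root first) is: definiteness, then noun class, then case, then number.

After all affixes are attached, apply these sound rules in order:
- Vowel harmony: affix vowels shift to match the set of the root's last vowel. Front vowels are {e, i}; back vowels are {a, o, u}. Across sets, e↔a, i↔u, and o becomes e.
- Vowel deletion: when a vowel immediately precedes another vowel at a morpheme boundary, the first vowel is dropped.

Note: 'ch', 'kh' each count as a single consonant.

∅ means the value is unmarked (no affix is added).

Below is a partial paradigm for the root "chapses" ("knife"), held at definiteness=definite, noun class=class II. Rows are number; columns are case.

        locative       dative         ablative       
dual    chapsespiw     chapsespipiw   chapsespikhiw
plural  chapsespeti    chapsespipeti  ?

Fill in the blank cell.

chapsespikhti

definiteness = definite: zero marking, form stays chapses.
Attach noun class class II -pi → chapsespi.
Attach case ablative -ukh → chapsespiukh.
Attach number plural -ti → chapsespiukhti.
Apply vowel harmony: chapsespiukhti → chapsespiikhti.
Apply vowel deletion: chapsespiikhti → chapsespikhti.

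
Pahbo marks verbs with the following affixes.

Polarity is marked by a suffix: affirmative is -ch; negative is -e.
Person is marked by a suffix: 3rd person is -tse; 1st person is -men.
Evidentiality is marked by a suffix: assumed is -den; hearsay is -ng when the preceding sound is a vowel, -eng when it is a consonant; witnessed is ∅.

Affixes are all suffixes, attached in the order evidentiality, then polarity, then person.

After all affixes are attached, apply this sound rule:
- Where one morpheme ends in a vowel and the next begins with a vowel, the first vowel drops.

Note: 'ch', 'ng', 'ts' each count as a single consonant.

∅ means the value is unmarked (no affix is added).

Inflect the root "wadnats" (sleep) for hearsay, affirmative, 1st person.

Attach evidentiality hearsay -eng (after consonant 'ts') → wadnatseng.
Attach polarity affirmative -ch → wadnatsengch.
Attach person 1st person -men → wadnatsengchmen.
Vowel deletion: no change.

wadnatsengchmen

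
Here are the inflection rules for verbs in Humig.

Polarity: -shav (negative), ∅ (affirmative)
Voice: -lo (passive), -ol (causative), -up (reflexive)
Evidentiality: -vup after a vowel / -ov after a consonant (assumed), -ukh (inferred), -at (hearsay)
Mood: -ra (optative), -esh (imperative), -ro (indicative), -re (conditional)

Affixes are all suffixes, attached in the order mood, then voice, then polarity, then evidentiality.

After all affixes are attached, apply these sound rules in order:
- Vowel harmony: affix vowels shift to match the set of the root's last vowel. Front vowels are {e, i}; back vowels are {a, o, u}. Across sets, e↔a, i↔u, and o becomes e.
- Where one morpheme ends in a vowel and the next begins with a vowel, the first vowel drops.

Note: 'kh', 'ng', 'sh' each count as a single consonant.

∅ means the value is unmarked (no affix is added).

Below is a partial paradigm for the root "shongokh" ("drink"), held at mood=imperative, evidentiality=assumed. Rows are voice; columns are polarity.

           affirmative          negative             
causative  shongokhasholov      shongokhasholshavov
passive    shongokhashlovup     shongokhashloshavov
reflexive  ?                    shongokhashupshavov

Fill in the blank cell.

shongokhashupov

Attach mood imperative -esh → shongokhesh.
Attach voice reflexive -up → shongokheshup.
polarity = affirmative: zero marking, form stays shongokheshup.
Attach evidentiality assumed -ov (after consonant 'p') → shongokheshupov.
Apply vowel harmony: shongokheshupov → shongokhashupov.
Vowel deletion: no change.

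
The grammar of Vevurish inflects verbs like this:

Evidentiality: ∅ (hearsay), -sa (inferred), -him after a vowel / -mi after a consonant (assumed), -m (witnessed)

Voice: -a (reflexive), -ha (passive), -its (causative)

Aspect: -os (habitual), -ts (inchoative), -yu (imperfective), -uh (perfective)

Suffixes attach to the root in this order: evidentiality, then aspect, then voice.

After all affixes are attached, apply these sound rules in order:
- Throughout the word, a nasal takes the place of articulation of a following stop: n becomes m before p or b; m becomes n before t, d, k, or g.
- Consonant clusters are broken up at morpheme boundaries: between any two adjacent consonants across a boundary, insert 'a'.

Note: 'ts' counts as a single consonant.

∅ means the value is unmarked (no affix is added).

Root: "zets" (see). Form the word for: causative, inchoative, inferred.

Attach evidentiality inferred -sa → zetssa.
Attach aspect inchoative -ts → zetssats.
Attach voice causative -its → zetssatsits.
Nasal assimilation: no change.
Apply epenthesis: zetssatsits → zetsasatsits.

zetsasatsits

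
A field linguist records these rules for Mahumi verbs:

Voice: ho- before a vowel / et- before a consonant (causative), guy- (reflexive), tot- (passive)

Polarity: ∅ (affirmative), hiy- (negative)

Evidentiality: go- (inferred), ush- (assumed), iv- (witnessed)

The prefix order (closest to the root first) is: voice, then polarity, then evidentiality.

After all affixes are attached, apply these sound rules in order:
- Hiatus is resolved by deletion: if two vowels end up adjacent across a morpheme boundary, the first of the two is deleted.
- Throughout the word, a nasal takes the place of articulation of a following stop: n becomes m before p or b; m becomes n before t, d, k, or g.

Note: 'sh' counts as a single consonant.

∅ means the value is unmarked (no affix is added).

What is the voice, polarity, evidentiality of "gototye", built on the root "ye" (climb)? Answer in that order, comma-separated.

Segment: go-tot-ye.
voice: tot- → passive.
polarity: ∅ → affirmative.
evidentiality: go- → inferred.

passive, affirmative, inferred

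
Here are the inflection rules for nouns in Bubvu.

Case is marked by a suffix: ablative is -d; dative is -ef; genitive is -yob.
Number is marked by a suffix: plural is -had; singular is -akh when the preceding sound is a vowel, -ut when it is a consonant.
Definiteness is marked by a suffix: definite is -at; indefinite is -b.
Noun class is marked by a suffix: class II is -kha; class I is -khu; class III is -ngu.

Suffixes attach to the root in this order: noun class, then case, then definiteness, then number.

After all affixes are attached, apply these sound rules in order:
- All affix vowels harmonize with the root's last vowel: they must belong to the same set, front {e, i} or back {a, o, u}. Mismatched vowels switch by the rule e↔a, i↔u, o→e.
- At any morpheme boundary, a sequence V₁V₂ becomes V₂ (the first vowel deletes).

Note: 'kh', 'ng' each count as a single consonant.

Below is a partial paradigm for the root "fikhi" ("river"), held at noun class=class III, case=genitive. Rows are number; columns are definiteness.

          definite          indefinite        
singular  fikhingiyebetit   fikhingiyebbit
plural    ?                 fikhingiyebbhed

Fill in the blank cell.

Attach noun class class III -ngu → fikhingu.
Attach case genitive -yob → fikhinguyob.
Attach definiteness definite -at → fikhinguyobat.
Attach number plural -had → fikhinguyobathad.
Apply vowel harmony: fikhinguyobathad → fikhingiyebethed.
Vowel deletion: no change.

fikhingiyebethed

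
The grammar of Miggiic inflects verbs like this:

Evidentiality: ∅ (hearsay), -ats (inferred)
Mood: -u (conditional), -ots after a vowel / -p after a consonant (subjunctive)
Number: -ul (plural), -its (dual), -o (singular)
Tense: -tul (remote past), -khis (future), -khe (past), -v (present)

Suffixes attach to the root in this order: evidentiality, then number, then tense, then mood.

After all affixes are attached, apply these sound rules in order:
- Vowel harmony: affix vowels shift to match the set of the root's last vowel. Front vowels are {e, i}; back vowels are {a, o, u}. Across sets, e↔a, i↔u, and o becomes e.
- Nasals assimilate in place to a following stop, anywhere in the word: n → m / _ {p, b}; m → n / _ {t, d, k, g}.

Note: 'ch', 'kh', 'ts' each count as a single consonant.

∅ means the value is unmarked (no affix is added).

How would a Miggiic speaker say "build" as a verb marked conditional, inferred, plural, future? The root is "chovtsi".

Attach evidentiality inferred -ats → chovtsiats.
Attach number plural -ul → chovtsiatsul.
Attach tense future -khis → chovtsiatsulkhis.
Attach mood conditional -u → chovtsiatsulkhisu.
Apply vowel harmony: chovtsiatsulkhisu → chovtsietsilkhisi.
Nasal assimilation: no change.

chovtsietsilkhisi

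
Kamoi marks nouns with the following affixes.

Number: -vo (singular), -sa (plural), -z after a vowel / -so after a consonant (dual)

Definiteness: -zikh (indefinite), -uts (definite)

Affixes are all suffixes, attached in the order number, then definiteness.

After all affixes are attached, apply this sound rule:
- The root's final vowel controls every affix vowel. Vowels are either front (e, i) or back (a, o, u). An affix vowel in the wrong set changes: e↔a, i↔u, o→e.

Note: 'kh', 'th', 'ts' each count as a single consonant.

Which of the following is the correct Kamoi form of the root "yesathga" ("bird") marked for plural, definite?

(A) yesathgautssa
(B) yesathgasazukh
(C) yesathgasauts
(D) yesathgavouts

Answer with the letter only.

C

Attach number plural -sa → yesathgasa.
Attach definiteness definite -uts → yesathgasauts.
Vowel harmony: no change.
So the correct form is yesathgasauts, option (C).
(D) yesathgavouts is wrong: it uses singular instead of plural for number.
(B) yesathgasazukh is wrong: it uses indefinite instead of definite for definiteness.
(A) yesathgautssa is wrong: it has the affixes in the wrong order.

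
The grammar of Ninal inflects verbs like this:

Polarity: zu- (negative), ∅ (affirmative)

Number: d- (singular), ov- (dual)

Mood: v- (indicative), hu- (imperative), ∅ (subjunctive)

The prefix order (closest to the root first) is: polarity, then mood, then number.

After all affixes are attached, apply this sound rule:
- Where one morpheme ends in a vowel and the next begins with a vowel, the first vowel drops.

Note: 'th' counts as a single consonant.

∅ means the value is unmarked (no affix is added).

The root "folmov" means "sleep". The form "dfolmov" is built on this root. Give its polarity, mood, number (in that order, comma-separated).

Segment: d-folmov.
polarity: ∅ → affirmative.
mood: ∅ → subjunctive.
number: d- → singular.

affirmative, subjunctive, singular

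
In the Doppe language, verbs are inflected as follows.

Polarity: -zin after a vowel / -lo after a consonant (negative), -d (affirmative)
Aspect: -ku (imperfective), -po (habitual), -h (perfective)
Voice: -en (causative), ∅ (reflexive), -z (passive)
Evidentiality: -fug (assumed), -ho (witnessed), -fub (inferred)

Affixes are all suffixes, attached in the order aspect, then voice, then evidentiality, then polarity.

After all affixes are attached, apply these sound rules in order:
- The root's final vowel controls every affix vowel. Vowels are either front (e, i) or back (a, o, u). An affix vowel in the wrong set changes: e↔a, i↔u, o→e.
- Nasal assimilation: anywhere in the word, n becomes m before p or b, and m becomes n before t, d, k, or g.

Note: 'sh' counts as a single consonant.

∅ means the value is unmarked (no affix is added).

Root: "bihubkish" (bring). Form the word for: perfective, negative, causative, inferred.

Attach aspect perfective -h → bihubkishh.
Attach voice causative -en → bihubkishhen.
Attach evidentiality inferred -fub → bihubkishhenfub.
Attach polarity negative -lo (after consonant 'b') → bihubkishhenfublo.
Apply vowel harmony: bihubkishhenfublo → bihubkishhenfible.
Nasal assimilation: no change.

bihubkishhenfible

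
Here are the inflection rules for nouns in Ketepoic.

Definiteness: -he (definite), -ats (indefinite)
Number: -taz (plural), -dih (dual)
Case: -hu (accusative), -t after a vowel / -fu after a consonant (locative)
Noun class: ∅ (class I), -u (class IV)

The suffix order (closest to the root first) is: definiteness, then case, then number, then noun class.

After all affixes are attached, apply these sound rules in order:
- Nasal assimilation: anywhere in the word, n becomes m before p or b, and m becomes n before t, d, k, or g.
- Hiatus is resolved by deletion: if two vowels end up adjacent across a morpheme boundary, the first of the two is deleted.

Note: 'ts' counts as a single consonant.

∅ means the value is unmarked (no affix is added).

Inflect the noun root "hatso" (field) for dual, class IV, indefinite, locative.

Attach definiteness indefinite -ats → hatsoats.
Attach case locative -fu (after consonant 'ts') → hatsoatsfu.
Attach number dual -dih → hatsoatsfudih.
Attach noun class class IV -u → hatsoatsfudihu.
Nasal assimilation: no change.
Apply vowel deletion: hatsoatsfudihu → hatsatsfudihu.

hatsatsfudihu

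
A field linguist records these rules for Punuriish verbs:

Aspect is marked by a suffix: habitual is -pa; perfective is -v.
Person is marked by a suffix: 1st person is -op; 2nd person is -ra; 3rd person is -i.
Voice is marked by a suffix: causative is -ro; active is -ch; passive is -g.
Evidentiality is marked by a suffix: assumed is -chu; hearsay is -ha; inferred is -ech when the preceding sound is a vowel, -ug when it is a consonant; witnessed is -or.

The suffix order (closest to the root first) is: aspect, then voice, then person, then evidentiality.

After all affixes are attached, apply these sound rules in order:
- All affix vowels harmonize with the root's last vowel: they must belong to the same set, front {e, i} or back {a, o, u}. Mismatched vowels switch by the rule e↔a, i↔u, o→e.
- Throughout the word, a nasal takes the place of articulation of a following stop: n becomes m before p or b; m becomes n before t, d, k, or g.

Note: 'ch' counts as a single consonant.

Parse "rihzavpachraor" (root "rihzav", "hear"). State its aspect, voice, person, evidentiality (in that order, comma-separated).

Segment: rihzav-pa-ch-ra-or.
aspect: -pa → habitual.
voice: -ch → active.
person: -ra → 2nd person.
evidentiality: -or → witnessed.

habitual, active, 2nd person, witnessed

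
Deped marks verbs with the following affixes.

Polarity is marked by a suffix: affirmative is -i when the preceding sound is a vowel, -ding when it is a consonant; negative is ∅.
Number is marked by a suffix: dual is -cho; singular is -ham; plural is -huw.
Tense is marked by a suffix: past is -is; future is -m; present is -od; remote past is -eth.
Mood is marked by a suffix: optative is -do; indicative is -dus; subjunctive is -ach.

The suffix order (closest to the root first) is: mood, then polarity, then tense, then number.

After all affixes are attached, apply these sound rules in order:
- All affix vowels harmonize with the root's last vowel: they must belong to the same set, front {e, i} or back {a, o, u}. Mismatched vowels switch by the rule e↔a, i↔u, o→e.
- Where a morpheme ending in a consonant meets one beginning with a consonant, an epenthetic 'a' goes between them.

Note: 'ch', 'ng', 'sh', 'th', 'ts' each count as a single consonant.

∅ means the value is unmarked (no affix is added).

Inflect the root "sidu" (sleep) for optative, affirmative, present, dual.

Attach mood optative -do → sidudo.
Attach polarity affirmative -i (after vowel 'o') → sidudoi.
Attach tense present -od → sidudoiod.
Attach number dual -cho → sidudoiodcho.
Apply vowel harmony: sidudoiodcho → sidudouodcho.
Apply epenthesis: sidudouodcho → sidudouodacho.

sidudouodacho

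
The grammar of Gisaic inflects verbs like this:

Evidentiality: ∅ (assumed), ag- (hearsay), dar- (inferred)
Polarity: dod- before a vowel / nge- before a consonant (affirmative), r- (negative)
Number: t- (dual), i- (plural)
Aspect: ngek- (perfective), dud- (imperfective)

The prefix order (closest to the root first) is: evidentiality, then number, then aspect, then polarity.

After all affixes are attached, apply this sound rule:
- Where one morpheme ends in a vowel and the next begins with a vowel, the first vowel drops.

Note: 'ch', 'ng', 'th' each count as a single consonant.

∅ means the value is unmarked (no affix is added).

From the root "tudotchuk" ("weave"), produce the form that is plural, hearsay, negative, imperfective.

Attach evidentiality hearsay ag- → agtudotchuk.
Attach number plural i- → iagtudotchuk.
Attach aspect imperfective dud- → dudiagtudotchuk.
Attach polarity negative r- → rdudiagtudotchuk.
Apply vowel deletion: rdudiagtudotchuk → rdudagtudotchuk.

rdudagtudotchuk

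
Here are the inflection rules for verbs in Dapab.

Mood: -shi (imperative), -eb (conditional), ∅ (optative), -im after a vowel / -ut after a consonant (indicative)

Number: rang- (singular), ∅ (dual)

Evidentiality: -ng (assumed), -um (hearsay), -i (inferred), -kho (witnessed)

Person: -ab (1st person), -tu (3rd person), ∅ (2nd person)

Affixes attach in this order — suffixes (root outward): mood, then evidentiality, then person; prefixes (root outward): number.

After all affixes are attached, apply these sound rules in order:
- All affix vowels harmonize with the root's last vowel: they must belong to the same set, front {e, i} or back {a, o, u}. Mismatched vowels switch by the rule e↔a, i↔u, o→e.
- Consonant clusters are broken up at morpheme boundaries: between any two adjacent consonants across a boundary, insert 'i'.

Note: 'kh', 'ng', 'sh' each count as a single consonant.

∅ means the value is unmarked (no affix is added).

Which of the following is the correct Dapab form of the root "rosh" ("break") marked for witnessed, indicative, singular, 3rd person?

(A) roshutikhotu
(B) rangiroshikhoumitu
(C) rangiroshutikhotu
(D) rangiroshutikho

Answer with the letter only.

C

Attach number singular rang- → rangrosh.
Attach mood indicative -ut (after consonant 'sh') → rangroshut.
Attach evidentiality witnessed -kho → rangroshutkho.
Attach person 3rd person -tu → rangroshutkhotu.
Vowel harmony: no change.
Apply epenthesis: rangroshutkhotu → rangiroshutikhotu.
So the correct form is rangiroshutikhotu, option (C).
(B) rangiroshikhoumitu is wrong: it has the affixes in the wrong order.
(A) roshutikhotu is wrong: it uses dual instead of singular for number.
(D) rangiroshutikho is wrong: it uses 2nd person instead of 3rd person for person.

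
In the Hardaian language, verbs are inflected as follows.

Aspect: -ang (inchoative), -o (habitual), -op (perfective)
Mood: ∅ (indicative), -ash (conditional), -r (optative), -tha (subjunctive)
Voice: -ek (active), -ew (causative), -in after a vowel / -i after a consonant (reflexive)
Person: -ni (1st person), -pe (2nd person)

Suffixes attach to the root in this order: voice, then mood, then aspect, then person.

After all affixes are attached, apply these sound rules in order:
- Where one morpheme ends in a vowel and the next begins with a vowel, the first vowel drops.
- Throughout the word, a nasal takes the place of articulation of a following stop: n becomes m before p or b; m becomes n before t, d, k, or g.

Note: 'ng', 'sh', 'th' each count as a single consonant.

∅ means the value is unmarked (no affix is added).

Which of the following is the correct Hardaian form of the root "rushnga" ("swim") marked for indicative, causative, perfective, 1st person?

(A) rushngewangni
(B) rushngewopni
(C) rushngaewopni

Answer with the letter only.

Attach voice causative -ew → rushngaew.
mood = indicative: zero marking, form stays rushngaew.
Attach aspect perfective -op → rushngaewop.
Attach person 1st person -ni → rushngaewopni.
Apply vowel deletion: rushngaewopni → rushngewopni.
Nasal assimilation: no change.
So the correct form is rushngewopni, option (B).
(A) rushngewangni is wrong: it uses inchoative instead of perfective for aspect.
(C) rushngaewopni is wrong: it fails to apply the sound rule(s).

B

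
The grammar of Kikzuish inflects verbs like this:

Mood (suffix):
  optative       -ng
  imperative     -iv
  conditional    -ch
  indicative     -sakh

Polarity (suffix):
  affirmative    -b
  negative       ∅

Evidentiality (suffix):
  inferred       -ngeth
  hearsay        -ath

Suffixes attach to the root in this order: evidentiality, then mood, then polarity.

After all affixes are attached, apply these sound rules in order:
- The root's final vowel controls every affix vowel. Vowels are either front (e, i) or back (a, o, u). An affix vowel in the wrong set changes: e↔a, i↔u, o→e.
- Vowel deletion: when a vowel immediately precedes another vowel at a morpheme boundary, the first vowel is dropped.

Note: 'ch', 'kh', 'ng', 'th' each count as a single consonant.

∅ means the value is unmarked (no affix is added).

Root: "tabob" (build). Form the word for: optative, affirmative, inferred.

Attach evidentiality inferred -ngeth → tabobngeth.
Attach mood optative -ng → tabobngethng.
Attach polarity affirmative -b → tabobngethngb.
Apply vowel harmony: tabobngethngb → tabobngathngb.
Vowel deletion: no change.

tabobngathngb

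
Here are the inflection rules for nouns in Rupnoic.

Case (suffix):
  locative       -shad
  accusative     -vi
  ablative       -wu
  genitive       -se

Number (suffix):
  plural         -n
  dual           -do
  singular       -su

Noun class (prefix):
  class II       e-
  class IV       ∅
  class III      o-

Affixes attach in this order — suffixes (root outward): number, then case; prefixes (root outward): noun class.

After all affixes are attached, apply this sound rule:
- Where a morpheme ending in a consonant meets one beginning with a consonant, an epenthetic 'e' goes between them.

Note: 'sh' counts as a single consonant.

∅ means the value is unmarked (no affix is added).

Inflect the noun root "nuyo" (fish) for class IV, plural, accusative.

nuyonevi

noun class = class IV: zero marking, form stays nuyo.
Attach number plural -n → nuyon.
Attach case accusative -vi → nuyonvi.
Apply epenthesis: nuyonvi → nuyonevi.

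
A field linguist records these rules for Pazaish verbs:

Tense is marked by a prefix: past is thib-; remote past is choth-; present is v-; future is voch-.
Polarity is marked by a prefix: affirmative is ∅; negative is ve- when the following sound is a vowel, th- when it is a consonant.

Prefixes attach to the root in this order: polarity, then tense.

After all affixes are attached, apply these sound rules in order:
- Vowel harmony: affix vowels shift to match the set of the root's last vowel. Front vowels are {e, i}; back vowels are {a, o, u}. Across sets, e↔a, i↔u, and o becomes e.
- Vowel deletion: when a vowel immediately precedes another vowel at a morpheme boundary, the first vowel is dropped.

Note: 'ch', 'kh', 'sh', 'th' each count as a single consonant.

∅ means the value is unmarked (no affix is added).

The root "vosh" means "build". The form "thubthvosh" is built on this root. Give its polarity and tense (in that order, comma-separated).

negative, past

Segment: thib-th-vosh.
polarity: ve/th- → negative.
tense: thib- → past.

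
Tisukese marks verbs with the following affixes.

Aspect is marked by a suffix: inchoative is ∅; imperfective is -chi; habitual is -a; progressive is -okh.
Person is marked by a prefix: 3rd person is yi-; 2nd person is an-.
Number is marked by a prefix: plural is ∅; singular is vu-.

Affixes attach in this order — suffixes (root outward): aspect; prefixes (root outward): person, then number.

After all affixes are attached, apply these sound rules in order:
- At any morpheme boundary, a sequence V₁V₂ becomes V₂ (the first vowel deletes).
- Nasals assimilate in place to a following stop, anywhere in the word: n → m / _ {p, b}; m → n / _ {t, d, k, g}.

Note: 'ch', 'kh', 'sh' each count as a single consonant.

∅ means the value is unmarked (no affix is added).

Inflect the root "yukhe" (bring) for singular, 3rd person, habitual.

Attach person 3rd person yi- → yiyukhe.
Attach number singular vu- → vuyiyukhe.
Attach aspect habitual -a → vuyiyukhea.
Apply vowel deletion: vuyiyukhea → vuyiyukha.
Nasal assimilation: no change.

vuyiyukha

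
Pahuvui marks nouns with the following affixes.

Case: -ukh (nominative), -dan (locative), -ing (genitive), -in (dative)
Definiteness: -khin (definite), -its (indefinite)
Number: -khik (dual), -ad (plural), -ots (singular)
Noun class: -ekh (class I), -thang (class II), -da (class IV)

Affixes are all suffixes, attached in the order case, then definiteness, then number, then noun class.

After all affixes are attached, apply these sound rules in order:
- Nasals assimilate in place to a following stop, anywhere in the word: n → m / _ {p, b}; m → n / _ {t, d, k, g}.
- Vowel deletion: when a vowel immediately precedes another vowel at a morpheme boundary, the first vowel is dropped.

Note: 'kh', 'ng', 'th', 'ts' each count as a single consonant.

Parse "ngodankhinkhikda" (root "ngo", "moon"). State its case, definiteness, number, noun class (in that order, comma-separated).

locative, definite, dual, class IV

Segment: ngo-dan-khin-khik-da.
case: -dan → locative.
definiteness: -khin → definite.
number: -khik → dual.
noun class: -da → class IV.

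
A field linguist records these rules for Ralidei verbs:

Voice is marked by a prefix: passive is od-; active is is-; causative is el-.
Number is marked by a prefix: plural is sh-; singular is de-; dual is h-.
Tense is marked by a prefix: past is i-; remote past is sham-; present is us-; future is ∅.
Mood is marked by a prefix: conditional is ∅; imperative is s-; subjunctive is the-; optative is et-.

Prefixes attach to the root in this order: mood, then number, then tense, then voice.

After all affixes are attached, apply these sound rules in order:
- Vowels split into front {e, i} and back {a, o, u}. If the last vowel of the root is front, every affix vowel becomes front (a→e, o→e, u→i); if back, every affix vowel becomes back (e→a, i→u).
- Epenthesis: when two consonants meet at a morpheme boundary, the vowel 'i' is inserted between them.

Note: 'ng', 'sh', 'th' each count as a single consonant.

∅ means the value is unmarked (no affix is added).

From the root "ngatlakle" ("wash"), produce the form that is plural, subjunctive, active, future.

Attach mood subjunctive the- → thengatlakle.
Attach number plural sh- → shthengatlakle.
tense = future: zero marking, form stays shthengatlakle.
Attach voice active is- → isshthengatlakle.
Vowel harmony: no change.
Apply epenthesis: isshthengatlakle → isishithengatlakle.

isishithengatlakle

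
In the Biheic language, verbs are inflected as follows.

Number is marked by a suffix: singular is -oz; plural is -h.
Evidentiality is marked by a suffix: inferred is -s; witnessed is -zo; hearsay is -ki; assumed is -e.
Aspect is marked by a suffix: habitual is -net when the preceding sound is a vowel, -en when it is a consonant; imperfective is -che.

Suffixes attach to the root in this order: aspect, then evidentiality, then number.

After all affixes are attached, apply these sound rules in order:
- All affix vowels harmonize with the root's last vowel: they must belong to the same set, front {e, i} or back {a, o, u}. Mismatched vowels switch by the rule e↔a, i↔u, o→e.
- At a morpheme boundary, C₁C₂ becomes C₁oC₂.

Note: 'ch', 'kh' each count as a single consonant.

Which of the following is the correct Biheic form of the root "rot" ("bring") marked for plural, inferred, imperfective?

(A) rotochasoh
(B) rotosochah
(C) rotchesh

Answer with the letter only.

Attach aspect imperfective -che → rotche.
Attach evidentiality inferred -s → rotches.
Attach number plural -h → rotchesh.
Apply vowel harmony: rotchesh → rotchash.
Apply epenthesis: rotchash → rotochasoh.
So the correct form is rotochasoh, option (A).
(C) rotchesh is wrong: it fails to apply the sound rule(s).
(B) rotosochah is wrong: it has the affixes in the wrong order.

A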